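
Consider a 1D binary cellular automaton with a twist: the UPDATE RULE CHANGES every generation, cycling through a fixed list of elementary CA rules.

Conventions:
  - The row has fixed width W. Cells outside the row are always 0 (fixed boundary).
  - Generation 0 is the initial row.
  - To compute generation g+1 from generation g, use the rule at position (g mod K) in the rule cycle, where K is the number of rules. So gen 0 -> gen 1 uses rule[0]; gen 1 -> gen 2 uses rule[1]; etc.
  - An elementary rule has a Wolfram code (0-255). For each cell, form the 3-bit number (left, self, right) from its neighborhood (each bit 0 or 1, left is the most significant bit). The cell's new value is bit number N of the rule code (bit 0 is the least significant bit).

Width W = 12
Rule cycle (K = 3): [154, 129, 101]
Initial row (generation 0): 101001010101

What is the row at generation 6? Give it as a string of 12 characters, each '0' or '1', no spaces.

Answer: 111111001011

Derivation:
Gen 0: 101001010101
Gen 1 (rule 154): 000110000000
Gen 2 (rule 129): 110000111111
Gen 3 (rule 101): 010110000001
Gen 4 (rule 154): 100101000010
Gen 5 (rule 129): 000000011000
Gen 6 (rule 101): 111111001011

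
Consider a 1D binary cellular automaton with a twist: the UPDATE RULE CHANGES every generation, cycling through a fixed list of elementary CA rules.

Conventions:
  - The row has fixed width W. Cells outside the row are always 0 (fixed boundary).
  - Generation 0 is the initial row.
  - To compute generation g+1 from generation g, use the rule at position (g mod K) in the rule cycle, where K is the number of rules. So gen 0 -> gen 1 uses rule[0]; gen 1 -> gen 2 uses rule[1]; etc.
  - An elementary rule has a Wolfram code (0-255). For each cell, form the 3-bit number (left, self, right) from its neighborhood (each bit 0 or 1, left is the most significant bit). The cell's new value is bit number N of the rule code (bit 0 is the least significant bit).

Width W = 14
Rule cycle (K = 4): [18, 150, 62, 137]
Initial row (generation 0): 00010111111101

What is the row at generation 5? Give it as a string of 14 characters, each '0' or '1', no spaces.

Answer: 01000100000000

Derivation:
Gen 0: 00010111111101
Gen 1 (rule 18): 00100000000000
Gen 2 (rule 150): 01110000000000
Gen 3 (rule 62): 11001000000000
Gen 4 (rule 137): 10000011111111
Gen 5 (rule 18): 01000100000000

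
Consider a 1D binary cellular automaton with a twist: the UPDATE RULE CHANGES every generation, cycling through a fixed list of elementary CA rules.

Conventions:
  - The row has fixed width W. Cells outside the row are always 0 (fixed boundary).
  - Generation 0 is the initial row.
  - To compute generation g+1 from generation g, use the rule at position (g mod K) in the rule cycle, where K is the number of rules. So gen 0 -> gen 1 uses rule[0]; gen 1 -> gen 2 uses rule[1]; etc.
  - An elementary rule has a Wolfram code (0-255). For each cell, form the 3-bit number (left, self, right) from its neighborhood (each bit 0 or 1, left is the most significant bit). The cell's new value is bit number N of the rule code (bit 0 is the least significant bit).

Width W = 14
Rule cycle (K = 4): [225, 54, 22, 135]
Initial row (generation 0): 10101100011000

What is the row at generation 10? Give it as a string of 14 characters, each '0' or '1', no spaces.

Answer: 00110000000011

Derivation:
Gen 0: 10101100011000
Gen 1 (rule 225): 01010101001011
Gen 2 (rule 54): 11111111111100
Gen 3 (rule 22): 00000000000010
Gen 4 (rule 135): 11111111111110
Gen 5 (rule 225): 01111111111110
Gen 6 (rule 54): 10000000000001
Gen 7 (rule 22): 11000000000011
Gen 8 (rule 135): 00011111111100
Gen 9 (rule 225): 11001111111101
Gen 10 (rule 54): 00110000000011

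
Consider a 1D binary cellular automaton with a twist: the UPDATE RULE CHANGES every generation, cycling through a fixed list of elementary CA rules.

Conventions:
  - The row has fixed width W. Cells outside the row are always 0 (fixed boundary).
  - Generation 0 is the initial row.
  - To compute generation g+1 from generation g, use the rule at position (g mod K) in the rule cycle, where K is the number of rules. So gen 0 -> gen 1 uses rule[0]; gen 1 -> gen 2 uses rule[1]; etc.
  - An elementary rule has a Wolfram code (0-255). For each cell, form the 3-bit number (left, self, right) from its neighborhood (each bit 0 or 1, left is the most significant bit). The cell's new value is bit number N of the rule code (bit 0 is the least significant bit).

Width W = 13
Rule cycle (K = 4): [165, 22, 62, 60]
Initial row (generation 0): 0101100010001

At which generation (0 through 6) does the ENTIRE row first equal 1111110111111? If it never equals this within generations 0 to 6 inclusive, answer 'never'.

Gen 0: 0101100010001
Gen 1 (rule 165): 0110001010101
Gen 2 (rule 22): 1001011010101
Gen 3 (rule 62): 1111110111111
Gen 4 (rule 60): 1000001100000
Gen 5 (rule 165): 1011100001111
Gen 6 (rule 22): 1000010010000

Answer: 3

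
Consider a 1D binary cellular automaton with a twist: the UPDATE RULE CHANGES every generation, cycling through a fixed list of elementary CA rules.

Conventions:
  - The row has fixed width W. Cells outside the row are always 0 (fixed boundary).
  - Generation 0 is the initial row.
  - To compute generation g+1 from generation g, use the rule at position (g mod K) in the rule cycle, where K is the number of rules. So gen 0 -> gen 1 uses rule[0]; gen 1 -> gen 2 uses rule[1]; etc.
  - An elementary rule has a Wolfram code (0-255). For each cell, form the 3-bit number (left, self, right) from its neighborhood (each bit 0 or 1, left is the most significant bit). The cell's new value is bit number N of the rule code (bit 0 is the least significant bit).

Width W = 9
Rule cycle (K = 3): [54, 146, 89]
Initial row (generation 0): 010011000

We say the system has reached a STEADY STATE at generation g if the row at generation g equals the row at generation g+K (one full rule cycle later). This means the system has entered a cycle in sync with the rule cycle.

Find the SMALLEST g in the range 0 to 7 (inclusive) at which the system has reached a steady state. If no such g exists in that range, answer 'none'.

Answer: 2

Derivation:
Gen 0: 010011000
Gen 1 (rule 54): 111100100
Gen 2 (rule 146): 011011010
Gen 3 (rule 89): 011011001
Gen 4 (rule 54): 100100111
Gen 5 (rule 146): 011011010
Gen 6 (rule 89): 011011001
Gen 7 (rule 54): 100100111
Gen 8 (rule 146): 011011010
Gen 9 (rule 89): 011011001
Gen 10 (rule 54): 100100111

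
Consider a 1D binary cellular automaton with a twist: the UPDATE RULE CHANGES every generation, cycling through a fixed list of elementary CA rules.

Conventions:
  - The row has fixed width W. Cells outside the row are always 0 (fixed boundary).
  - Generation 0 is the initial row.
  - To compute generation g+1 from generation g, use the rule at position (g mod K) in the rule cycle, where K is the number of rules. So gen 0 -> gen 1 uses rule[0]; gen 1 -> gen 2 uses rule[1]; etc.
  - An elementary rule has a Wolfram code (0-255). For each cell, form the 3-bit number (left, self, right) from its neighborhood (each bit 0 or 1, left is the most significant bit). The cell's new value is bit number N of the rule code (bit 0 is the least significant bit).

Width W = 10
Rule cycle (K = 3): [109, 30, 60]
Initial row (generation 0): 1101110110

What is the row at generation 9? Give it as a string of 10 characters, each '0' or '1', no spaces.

Gen 0: 1101110110
Gen 1 (rule 109): 1111011110
Gen 2 (rule 30): 1000010001
Gen 3 (rule 60): 1100011001
Gen 4 (rule 109): 1101011001
Gen 5 (rule 30): 1001010111
Gen 6 (rule 60): 1101111100
Gen 7 (rule 109): 1111000101
Gen 8 (rule 30): 1000101101
Gen 9 (rule 60): 1100111011

Answer: 1100111011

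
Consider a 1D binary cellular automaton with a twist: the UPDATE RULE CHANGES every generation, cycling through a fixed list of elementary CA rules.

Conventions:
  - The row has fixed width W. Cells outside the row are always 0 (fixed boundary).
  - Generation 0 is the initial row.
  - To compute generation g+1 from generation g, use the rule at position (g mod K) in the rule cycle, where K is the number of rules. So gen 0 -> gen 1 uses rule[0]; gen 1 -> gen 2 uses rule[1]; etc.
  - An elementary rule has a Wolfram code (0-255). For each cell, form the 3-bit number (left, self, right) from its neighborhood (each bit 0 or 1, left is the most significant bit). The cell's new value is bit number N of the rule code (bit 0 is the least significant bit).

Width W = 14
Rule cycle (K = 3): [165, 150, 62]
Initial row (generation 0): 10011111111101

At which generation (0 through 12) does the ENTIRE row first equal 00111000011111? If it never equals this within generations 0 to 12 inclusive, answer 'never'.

Gen 0: 10011111111101
Gen 1 (rule 165): 10001111111011
Gen 2 (rule 150): 11010111110000
Gen 3 (rule 62): 10111100001000
Gen 4 (rule 165): 11011001101011
Gen 5 (rule 150): 00000110001000
Gen 6 (rule 62): 00001101011100
Gen 7 (rule 165): 11100011101001
Gen 8 (rule 150): 01010101001111
Gen 9 (rule 62): 11111111111000
Gen 10 (rule 165): 01111111110011
Gen 11 (rule 150): 10111111101100
Gen 12 (rule 62): 11100000011010

Answer: never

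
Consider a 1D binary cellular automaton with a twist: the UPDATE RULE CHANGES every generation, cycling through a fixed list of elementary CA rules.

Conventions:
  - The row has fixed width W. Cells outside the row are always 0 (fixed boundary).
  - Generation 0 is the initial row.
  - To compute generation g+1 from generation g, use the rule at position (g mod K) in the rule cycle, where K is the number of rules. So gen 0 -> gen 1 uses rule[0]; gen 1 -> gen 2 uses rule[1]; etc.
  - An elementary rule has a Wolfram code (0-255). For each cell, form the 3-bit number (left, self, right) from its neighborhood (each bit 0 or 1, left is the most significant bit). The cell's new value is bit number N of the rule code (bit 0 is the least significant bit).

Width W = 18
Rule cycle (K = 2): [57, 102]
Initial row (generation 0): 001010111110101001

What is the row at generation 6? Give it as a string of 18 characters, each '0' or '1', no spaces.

Gen 0: 001010111110101001
Gen 1 (rule 57): 100101100001010100
Gen 2 (rule 102): 101110100011111100
Gen 3 (rule 57): 011001011010000011
Gen 4 (rule 102): 101011101110000101
Gen 5 (rule 57): 010110011001110010
Gen 6 (rule 102): 111010101010010110

Answer: 111010101010010110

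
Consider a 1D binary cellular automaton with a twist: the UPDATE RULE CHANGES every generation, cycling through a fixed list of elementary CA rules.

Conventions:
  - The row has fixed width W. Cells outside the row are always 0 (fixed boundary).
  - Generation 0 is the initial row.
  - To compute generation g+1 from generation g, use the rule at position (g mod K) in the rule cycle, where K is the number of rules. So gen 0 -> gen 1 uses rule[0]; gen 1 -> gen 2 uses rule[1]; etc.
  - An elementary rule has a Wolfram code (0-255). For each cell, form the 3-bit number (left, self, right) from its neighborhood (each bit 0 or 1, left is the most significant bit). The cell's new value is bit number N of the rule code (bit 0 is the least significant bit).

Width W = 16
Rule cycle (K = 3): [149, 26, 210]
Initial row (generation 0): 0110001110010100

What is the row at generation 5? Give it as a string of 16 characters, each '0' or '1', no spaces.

Answer: 1001010110000010

Derivation:
Gen 0: 0110001110010100
Gen 1 (rule 149): 0001100101010111
Gen 2 (rule 26): 0011011000000100
Gen 3 (rule 210): 0101001100001010
Gen 4 (rule 149): 0101100011101011
Gen 5 (rule 26): 1001010110000010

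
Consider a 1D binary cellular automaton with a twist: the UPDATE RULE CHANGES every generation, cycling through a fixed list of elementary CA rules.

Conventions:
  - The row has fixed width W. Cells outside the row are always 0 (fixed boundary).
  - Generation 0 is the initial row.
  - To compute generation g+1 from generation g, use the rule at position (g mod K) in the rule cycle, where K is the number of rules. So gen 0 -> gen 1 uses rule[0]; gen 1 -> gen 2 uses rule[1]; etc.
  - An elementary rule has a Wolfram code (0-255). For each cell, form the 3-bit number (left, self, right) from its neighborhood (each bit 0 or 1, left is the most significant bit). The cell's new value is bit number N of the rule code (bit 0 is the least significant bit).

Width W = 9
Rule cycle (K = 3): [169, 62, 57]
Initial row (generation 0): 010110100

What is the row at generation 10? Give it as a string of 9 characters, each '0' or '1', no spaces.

Answer: 001011001

Derivation:
Gen 0: 010110100
Gen 1 (rule 169): 001101001
Gen 2 (rule 62): 011011111
Gen 3 (rule 57): 010110000
Gen 4 (rule 169): 001100111
Gen 5 (rule 62): 011011100
Gen 6 (rule 57): 010110011
Gen 7 (rule 169): 001100010
Gen 8 (rule 62): 011010111
Gen 9 (rule 57): 010101100
Gen 10 (rule 169): 001011001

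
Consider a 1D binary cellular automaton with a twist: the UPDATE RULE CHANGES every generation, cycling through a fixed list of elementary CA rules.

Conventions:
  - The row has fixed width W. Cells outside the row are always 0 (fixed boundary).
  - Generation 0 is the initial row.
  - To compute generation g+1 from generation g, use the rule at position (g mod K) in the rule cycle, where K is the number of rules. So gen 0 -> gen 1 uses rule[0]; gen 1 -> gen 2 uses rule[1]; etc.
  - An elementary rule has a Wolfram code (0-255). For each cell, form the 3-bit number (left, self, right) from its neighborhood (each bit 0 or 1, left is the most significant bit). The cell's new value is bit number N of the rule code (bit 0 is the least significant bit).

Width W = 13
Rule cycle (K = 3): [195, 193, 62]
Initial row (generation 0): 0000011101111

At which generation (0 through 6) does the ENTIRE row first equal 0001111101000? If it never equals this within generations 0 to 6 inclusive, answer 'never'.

Gen 0: 0000011101111
Gen 1 (rule 195): 1111101100111
Gen 2 (rule 193): 0111100100011
Gen 3 (rule 62): 1100011110110
Gen 4 (rule 195): 0101101110010
Gen 5 (rule 193): 0000100110000
Gen 6 (rule 62): 0001111101000

Answer: 6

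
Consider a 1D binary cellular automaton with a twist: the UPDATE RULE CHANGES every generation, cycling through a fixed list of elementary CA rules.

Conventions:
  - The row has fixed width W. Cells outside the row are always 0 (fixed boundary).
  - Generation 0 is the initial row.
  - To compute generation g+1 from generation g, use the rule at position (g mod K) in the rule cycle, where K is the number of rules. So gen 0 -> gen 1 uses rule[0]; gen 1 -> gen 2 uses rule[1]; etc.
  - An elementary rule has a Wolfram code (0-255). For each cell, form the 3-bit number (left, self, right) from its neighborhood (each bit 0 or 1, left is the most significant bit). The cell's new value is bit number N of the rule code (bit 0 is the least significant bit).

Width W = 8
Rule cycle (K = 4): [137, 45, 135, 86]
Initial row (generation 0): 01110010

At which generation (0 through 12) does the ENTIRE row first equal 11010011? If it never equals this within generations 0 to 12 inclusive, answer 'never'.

Answer: never

Derivation:
Gen 0: 01110010
Gen 1 (rule 137): 01100000
Gen 2 (rule 45): 01001111
Gen 3 (rule 135): 11010110
Gen 4 (rule 86): 01010011
Gen 5 (rule 137): 00000010
Gen 6 (rule 45): 11111010
Gen 7 (rule 135): 01110010
Gen 8 (rule 86): 10011111
Gen 9 (rule 137): 00011110
Gen 10 (rule 45): 11010000
Gen 11 (rule 135): 00010111
Gen 12 (rule 86): 00110001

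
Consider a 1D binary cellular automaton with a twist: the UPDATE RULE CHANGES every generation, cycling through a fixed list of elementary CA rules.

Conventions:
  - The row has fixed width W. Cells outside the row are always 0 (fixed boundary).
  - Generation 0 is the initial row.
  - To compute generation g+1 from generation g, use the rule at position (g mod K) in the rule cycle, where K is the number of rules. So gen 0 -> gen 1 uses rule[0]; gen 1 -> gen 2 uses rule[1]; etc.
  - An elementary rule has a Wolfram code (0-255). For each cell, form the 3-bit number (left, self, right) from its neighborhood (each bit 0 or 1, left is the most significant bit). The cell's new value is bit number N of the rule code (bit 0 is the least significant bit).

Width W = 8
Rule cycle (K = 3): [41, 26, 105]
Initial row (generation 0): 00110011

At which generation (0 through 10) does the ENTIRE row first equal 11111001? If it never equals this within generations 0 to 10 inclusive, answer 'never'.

Gen 0: 00110011
Gen 1 (rule 41): 10100010
Gen 2 (rule 26): 00010101
Gen 3 (rule 105): 11001010
Gen 4 (rule 41): 10000100
Gen 5 (rule 26): 01001010
Gen 6 (rule 105): 00000100
Gen 7 (rule 41): 11110001
Gen 8 (rule 26): 10001010
Gen 9 (rule 105): 00100100
Gen 10 (rule 41): 10000001

Answer: never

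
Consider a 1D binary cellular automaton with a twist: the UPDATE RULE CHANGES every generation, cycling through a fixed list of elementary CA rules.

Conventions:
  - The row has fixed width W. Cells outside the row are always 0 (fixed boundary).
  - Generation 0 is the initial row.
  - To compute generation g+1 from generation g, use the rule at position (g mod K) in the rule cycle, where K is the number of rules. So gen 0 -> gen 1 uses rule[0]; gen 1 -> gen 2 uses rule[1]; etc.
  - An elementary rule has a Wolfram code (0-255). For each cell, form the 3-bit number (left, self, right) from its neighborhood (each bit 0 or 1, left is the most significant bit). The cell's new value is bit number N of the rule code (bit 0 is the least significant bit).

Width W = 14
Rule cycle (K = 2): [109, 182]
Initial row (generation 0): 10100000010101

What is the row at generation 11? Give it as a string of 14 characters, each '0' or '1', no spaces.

Gen 0: 10100000010101
Gen 1 (rule 109): 11101111011111
Gen 2 (rule 182): 01010110101110
Gen 3 (rule 109): 01111111111010
Gen 4 (rule 182): 10111111110111
Gen 5 (rule 109): 11100000011101
Gen 6 (rule 182): 01010000101011
Gen 7 (rule 109): 01110110111111
Gen 8 (rule 182): 10101001011110
Gen 9 (rule 109): 11111001110010
Gen 10 (rule 182): 01110110101111
Gen 11 (rule 109): 01011111111001

Answer: 01011111111001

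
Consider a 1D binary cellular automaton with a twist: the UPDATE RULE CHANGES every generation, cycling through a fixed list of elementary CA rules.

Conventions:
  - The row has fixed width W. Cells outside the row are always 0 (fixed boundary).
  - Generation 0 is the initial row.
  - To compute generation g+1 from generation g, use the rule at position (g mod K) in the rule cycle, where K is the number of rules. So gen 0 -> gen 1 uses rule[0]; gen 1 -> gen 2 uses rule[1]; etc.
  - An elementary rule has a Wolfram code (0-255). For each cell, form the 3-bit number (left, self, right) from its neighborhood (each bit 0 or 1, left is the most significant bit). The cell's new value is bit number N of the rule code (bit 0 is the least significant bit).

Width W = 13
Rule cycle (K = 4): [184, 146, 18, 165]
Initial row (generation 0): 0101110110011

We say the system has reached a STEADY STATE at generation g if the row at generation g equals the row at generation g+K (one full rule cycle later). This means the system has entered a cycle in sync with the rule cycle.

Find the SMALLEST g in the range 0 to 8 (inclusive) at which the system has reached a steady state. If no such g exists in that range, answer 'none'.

Answer: none

Derivation:
Gen 0: 0101110110011
Gen 1 (rule 184): 0011101101010
Gen 2 (rule 146): 0101000000001
Gen 3 (rule 18): 1000100000010
Gen 4 (rule 165): 1010101111010
Gen 5 (rule 184): 0101011110101
Gen 6 (rule 146): 1000001100000
Gen 7 (rule 18): 0100010010000
Gen 8 (rule 165): 0101010010111
Gen 9 (rule 184): 0010101001110
Gen 10 (rule 146): 0100000110101
Gen 11 (rule 18): 1010001000000
Gen 12 (rule 165): 1110101011111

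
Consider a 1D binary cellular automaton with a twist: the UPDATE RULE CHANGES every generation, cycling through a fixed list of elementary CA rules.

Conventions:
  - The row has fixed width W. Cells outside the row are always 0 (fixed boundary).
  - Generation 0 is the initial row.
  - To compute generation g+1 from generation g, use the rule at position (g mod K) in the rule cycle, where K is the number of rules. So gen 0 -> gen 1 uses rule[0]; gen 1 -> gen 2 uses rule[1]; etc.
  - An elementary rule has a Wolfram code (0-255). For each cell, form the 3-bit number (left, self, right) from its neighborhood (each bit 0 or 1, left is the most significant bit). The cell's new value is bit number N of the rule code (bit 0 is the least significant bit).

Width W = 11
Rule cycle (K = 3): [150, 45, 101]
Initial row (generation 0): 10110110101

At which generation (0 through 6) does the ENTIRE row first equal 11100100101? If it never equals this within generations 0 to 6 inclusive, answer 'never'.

Gen 0: 10110110101
Gen 1 (rule 150): 10000000101
Gen 2 (rule 45): 10111110111
Gen 3 (rule 101): 11000011001
Gen 4 (rule 150): 00100100111
Gen 5 (rule 45): 10100100100
Gen 6 (rule 101): 11100100101

Answer: 6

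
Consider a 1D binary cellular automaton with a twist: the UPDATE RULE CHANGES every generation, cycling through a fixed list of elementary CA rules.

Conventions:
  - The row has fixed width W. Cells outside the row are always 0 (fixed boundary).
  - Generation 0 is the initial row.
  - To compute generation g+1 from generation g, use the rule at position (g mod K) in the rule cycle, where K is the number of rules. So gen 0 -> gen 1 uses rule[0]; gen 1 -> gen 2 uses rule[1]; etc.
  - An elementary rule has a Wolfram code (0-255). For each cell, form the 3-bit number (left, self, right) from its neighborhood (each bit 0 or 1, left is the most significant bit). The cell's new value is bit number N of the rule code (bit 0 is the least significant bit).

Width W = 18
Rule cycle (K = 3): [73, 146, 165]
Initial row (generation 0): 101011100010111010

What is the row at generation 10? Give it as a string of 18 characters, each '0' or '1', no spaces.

Gen 0: 101011100010111010
Gen 1 (rule 73): 000010101000101000
Gen 2 (rule 146): 000100000101000100
Gen 3 (rule 165): 110101110111010101
Gen 4 (rule 73): 110001010101000000
Gen 5 (rule 146): 001010000000100000
Gen 6 (rule 165): 101110111110101111
Gen 7 (rule 73): 001010100010001001
Gen 8 (rule 146): 010000010101010110
Gen 9 (rule 165): 010111011111111000
Gen 10 (rule 73): 000101010000001011

Answer: 000101010000001011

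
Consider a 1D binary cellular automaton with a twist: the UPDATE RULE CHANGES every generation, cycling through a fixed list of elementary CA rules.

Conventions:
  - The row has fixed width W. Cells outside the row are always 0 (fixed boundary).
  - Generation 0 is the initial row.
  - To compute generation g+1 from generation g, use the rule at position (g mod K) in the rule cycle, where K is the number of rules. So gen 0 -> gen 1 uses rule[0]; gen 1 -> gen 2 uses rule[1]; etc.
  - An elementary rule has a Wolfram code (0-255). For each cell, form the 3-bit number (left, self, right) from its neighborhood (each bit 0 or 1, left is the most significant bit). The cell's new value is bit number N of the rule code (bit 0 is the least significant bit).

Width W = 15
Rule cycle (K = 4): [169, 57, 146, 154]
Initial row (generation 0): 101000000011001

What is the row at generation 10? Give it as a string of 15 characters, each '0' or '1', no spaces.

Gen 0: 101000000011001
Gen 1 (rule 169): 010011111010000
Gen 2 (rule 57): 001010000101111
Gen 3 (rule 146): 010001001000110
Gen 4 (rule 154): 101010110101101
Gen 5 (rule 169): 010101101011010
Gen 6 (rule 57): 001011010110101
Gen 7 (rule 146): 010000000000000
Gen 8 (rule 154): 101000000000000
Gen 9 (rule 169): 010011111111111
Gen 10 (rule 57): 001010000000000

Answer: 001010000000000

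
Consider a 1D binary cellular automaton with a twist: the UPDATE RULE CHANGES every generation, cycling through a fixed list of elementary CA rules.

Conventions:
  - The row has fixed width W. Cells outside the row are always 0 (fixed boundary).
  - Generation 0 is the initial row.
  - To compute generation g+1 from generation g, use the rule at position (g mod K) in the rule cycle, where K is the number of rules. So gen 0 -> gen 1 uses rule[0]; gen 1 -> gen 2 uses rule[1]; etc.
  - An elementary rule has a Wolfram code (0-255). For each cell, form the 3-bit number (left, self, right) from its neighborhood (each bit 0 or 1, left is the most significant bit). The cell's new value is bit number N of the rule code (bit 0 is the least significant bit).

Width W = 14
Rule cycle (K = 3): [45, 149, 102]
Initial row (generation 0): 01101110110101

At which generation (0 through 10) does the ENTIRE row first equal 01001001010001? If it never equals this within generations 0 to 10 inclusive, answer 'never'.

Answer: never

Derivation:
Gen 0: 01101110110101
Gen 1 (rule 45): 01011001101111
Gen 2 (rule 149): 01000100000110
Gen 3 (rule 102): 11001100001010
Gen 4 (rule 45): 10001001101110
Gen 5 (rule 149): 11101100000101
Gen 6 (rule 102): 00110100001111
Gen 7 (rule 45): 10101101101000
Gen 8 (rule 149): 10100000001111
Gen 9 (rule 102): 11100000010001
Gen 10 (rule 45): 10001111010101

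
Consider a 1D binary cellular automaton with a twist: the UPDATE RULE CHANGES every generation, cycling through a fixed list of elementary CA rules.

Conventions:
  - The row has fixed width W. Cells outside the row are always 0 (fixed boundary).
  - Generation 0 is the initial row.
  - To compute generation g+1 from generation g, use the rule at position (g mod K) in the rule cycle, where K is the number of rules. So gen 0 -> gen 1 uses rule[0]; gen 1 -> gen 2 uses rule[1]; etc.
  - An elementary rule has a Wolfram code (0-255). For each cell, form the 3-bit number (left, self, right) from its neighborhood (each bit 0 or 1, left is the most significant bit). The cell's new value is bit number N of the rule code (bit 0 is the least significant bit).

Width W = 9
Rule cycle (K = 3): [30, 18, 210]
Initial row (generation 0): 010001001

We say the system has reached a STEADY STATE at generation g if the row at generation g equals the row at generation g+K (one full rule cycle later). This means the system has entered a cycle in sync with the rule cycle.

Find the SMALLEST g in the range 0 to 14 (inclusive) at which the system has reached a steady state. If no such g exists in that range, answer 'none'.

Answer: 2

Derivation:
Gen 0: 010001001
Gen 1 (rule 30): 111011111
Gen 2 (rule 18): 000000000
Gen 3 (rule 210): 000000000
Gen 4 (rule 30): 000000000
Gen 5 (rule 18): 000000000
Gen 6 (rule 210): 000000000
Gen 7 (rule 30): 000000000
Gen 8 (rule 18): 000000000
Gen 9 (rule 210): 000000000
Gen 10 (rule 30): 000000000
Gen 11 (rule 18): 000000000
Gen 12 (rule 210): 000000000
Gen 13 (rule 30): 000000000
Gen 14 (rule 18): 000000000
Gen 15 (rule 210): 000000000
Gen 16 (rule 30): 000000000
Gen 17 (rule 18): 000000000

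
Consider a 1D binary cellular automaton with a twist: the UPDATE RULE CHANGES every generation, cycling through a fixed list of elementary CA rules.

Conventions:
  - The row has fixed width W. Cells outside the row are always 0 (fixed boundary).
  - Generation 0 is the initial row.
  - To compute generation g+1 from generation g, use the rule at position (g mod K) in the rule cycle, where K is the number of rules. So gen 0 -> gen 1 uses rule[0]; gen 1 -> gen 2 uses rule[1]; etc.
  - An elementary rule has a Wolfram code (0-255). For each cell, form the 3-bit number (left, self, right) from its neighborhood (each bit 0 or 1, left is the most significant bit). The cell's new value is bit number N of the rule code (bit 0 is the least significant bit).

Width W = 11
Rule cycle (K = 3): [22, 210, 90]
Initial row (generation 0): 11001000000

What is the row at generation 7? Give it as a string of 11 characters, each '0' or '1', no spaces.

Answer: 00100011111

Derivation:
Gen 0: 11001000000
Gen 1 (rule 22): 00111100000
Gen 2 (rule 210): 01011110000
Gen 3 (rule 90): 10010011000
Gen 4 (rule 22): 11111100100
Gen 5 (rule 210): 01111111010
Gen 6 (rule 90): 11000001001
Gen 7 (rule 22): 00100011111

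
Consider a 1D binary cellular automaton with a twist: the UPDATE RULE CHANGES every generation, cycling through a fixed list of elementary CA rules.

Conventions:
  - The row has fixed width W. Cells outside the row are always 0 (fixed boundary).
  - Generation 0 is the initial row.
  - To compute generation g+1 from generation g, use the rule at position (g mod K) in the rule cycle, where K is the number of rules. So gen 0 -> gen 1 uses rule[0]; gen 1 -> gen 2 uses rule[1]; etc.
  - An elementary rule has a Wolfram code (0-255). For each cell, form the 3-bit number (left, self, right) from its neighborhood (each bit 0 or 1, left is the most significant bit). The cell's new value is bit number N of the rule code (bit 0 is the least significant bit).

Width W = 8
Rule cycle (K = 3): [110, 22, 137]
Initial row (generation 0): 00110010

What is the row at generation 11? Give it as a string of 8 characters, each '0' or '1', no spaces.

Answer: 01000010

Derivation:
Gen 0: 00110010
Gen 1 (rule 110): 01110110
Gen 2 (rule 22): 10000001
Gen 3 (rule 137): 00111100
Gen 4 (rule 110): 01100100
Gen 5 (rule 22): 10011110
Gen 6 (rule 137): 00011100
Gen 7 (rule 110): 00110100
Gen 8 (rule 22): 01000110
Gen 9 (rule 137): 00010100
Gen 10 (rule 110): 00111100
Gen 11 (rule 22): 01000010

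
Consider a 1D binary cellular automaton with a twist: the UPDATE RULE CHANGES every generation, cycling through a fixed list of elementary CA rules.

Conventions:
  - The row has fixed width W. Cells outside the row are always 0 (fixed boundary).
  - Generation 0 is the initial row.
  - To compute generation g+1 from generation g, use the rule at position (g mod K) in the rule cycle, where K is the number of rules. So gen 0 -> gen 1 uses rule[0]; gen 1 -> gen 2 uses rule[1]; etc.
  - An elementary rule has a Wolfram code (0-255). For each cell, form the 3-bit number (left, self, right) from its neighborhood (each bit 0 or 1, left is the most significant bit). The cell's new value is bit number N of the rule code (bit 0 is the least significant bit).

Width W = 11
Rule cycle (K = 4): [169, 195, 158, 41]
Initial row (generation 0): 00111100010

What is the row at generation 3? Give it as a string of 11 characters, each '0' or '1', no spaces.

Gen 0: 00111100010
Gen 1 (rule 169): 10111001000
Gen 2 (rule 195): 00011010011
Gen 3 (rule 158): 00110011110

Answer: 00110011110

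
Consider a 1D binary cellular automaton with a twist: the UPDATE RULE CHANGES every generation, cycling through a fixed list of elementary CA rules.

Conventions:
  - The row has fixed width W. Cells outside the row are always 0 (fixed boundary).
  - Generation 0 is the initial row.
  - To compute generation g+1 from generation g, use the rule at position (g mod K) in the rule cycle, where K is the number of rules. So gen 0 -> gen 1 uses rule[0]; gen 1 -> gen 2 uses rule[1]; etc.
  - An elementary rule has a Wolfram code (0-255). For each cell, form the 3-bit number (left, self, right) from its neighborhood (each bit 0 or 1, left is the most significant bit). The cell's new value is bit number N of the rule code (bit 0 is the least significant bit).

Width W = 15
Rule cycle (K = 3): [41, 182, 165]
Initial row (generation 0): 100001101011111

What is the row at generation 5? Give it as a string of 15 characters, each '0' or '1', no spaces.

Gen 0: 100001101011111
Gen 1 (rule 41): 001101010110000
Gen 2 (rule 182): 010011111001000
Gen 3 (rule 165): 010001110001011
Gen 4 (rule 41): 000101000100110
Gen 5 (rule 182): 001111101111001

Answer: 001111101111001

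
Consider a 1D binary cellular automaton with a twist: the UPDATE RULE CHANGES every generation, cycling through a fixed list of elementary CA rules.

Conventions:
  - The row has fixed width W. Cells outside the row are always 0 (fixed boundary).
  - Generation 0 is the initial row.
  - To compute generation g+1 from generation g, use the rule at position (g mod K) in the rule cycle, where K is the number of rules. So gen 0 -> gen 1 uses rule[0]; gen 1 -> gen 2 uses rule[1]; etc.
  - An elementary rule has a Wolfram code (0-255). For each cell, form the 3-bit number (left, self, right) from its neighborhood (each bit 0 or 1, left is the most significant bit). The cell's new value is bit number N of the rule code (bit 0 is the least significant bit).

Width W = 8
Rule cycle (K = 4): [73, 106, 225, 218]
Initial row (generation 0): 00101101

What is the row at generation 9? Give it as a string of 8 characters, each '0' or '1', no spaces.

Answer: 10001000

Derivation:
Gen 0: 00101101
Gen 1 (rule 73): 10001100
Gen 2 (rule 106): 00011100
Gen 3 (rule 225): 11001101
Gen 4 (rule 218): 11111100
Gen 5 (rule 73): 10000101
Gen 6 (rule 106): 00001010
Gen 7 (rule 225): 11100100
Gen 8 (rule 218): 11111010
Gen 9 (rule 73): 10001000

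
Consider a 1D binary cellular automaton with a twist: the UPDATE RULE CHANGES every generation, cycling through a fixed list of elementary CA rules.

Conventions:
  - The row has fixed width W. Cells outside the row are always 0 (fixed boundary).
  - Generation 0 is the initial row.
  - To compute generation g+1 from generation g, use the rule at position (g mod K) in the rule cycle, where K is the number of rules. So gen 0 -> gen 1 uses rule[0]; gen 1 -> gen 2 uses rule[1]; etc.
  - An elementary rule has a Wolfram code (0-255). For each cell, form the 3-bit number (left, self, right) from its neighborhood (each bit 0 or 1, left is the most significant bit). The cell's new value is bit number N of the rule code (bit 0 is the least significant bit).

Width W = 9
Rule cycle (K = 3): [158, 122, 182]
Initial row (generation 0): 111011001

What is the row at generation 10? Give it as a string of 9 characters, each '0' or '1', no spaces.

Gen 0: 111011001
Gen 1 (rule 158): 110010111
Gen 2 (rule 122): 111101101
Gen 3 (rule 182): 011010011
Gen 4 (rule 158): 110011110
Gen 5 (rule 122): 111110011
Gen 6 (rule 182): 011101100
Gen 7 (rule 158): 111001010
Gen 8 (rule 122): 101110101
Gen 9 (rule 182): 110101111
Gen 10 (rule 158): 100101110

Answer: 100101110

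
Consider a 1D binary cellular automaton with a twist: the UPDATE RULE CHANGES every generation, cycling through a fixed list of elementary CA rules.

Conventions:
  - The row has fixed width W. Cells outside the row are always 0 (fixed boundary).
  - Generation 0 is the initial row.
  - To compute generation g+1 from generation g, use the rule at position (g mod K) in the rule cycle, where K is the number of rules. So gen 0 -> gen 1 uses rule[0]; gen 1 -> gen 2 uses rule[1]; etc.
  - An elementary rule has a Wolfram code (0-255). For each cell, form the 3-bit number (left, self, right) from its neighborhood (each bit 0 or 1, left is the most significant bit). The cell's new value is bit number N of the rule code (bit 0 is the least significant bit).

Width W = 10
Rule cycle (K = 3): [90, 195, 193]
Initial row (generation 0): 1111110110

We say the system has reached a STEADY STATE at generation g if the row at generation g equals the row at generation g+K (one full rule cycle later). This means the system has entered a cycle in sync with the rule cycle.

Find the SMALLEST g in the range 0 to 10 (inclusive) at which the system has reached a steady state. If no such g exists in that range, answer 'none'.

Answer: none

Derivation:
Gen 0: 1111110110
Gen 1 (rule 90): 1000010111
Gen 2 (rule 195): 0011100011
Gen 3 (rule 193): 1001101001
Gen 4 (rule 90): 0111100110
Gen 5 (rule 195): 1011101010
Gen 6 (rule 193): 0001100000
Gen 7 (rule 90): 0011110000
Gen 8 (rule 195): 1101110111
Gen 9 (rule 193): 0100110011
Gen 10 (rule 90): 1011111111
Gen 11 (rule 195): 0001111111
Gen 12 (rule 193): 1100111111
Gen 13 (rule 90): 1111100001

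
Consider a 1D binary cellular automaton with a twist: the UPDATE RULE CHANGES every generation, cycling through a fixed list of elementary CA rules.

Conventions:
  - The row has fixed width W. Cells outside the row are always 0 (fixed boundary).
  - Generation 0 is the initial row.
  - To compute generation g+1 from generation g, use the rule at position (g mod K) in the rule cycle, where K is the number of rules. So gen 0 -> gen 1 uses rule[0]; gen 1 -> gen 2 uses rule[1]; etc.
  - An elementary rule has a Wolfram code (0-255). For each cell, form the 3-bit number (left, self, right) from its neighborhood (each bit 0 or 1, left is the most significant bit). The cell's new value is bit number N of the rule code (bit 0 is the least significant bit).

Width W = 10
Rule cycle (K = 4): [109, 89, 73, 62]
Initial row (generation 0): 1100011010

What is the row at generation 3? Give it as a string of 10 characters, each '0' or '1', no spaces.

Answer: 1101000011

Derivation:
Gen 0: 1100011010
Gen 1 (rule 109): 1101011110
Gen 2 (rule 89): 1100010011
Gen 3 (rule 73): 1101000011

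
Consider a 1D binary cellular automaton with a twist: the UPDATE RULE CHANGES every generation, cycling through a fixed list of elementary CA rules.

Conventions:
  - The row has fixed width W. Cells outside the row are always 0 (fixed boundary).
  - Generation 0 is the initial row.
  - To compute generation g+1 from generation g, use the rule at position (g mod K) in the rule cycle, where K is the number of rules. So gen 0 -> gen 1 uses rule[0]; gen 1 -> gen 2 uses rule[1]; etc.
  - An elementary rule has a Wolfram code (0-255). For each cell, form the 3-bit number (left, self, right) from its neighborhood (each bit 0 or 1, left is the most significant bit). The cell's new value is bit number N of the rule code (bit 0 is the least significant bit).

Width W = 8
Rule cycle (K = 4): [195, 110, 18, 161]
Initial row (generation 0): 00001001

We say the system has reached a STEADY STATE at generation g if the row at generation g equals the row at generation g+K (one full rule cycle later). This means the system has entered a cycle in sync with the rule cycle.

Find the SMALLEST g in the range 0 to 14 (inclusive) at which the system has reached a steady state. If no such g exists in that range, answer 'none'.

Answer: 7

Derivation:
Gen 0: 00001001
Gen 1 (rule 195): 11110010
Gen 2 (rule 110): 10010110
Gen 3 (rule 18): 01100001
Gen 4 (rule 161): 00001100
Gen 5 (rule 195): 11110101
Gen 6 (rule 110): 10011111
Gen 7 (rule 18): 01100000
Gen 8 (rule 161): 00001111
Gen 9 (rule 195): 11110111
Gen 10 (rule 110): 10011101
Gen 11 (rule 18): 01100000
Gen 12 (rule 161): 00001111
Gen 13 (rule 195): 11110111
Gen 14 (rule 110): 10011101
Gen 15 (rule 18): 01100000
Gen 16 (rule 161): 00001111
Gen 17 (rule 195): 11110111
Gen 18 (rule 110): 10011101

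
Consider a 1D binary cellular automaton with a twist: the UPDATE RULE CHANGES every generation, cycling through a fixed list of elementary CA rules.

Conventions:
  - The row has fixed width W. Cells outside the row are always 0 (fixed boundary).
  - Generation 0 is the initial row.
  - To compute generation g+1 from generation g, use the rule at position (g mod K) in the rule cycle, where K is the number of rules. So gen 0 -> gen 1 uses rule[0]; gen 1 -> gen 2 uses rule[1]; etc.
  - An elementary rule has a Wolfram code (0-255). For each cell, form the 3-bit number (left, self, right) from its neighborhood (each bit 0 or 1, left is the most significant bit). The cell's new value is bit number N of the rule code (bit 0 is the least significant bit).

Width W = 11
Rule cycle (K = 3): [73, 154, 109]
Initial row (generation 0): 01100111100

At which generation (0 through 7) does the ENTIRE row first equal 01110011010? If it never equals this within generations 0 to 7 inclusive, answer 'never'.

Gen 0: 01100111100
Gen 1 (rule 73): 01100100101
Gen 2 (rule 154): 11011011000
Gen 3 (rule 109): 11111111011
Gen 4 (rule 73): 10000001011
Gen 5 (rule 154): 01000010010
Gen 6 (rule 109): 01011010010
Gen 7 (rule 73): 00011000000

Answer: never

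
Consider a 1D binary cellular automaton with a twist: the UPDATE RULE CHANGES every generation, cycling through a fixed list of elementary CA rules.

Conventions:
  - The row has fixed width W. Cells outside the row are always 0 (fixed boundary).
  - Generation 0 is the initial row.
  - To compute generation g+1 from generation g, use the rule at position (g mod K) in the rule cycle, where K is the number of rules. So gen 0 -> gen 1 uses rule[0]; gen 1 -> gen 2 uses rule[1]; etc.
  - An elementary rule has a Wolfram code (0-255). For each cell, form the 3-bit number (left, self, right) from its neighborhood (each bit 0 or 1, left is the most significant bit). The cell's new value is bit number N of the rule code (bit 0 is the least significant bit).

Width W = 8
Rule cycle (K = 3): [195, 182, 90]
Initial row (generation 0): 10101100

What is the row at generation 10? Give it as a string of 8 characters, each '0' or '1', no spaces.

Gen 0: 10101100
Gen 1 (rule 195): 00000101
Gen 2 (rule 182): 00001111
Gen 3 (rule 90): 00011001
Gen 4 (rule 195): 11101010
Gen 5 (rule 182): 01011111
Gen 6 (rule 90): 10010001
Gen 7 (rule 195): 00100110
Gen 8 (rule 182): 01111001
Gen 9 (rule 90): 11001110
Gen 10 (rule 195): 01010110

Answer: 01010110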